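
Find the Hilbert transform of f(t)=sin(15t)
The Hilbert transform shifts each frequency component by -pi/2.
H{sin(wt)}=-cos(wt)
With w=15: H{sin(15t)}=-cos(15t)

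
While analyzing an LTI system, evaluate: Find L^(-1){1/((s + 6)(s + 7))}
Partial fractions: 1/((s + 6)(s + 7)) = A/(s + 6) + B/(s + 7)
Cover-up: A = 1/(s + 7)|_{s = -6} = 1; B = 1/(s + 6)|_{s = -7} = -1
L^(-1) = e^(-6t) - e^(-7t)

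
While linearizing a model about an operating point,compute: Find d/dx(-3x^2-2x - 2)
Power rule: d/dx(ax^n) = n·a·x^(n-1)
Term by term: -6·x - 2

Answer: -6x - 2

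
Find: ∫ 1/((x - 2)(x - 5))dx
Partial fractions: 1/((x-2)(x-5))=A/(x-2) + B/(x-5)
A=-1/3, B=1/3
∫ [-1/3· 1/(x-2) + 1/3· 1/(x-5)] dx
=(1/3)[ln|x-5| - ln|x-2|] + C

Answer: (1/3)·ln|(x-5)/(x-2)| + C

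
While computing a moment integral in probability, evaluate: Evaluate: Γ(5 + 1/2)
Γ(n+1/2) = (2n)!√π/(4^n·n!)
= 3628800√π/(1024·120) = (945/32)·√π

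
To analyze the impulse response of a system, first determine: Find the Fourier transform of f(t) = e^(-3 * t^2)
The Fourier transform of a Gaussian e^(-a * t^2) is sqrt(pi/a) * e^(-omega^2/(4a)).
With a = 3: F(omega) = sqrt(pi/3) * e^(-omega^2/12)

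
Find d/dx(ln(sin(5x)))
Chain rule: d/dx[ln(u)] = u'/u where u = sin(5x)
u' = 5cos(5x)

Answer: (5cos(5x))/(sin(5x))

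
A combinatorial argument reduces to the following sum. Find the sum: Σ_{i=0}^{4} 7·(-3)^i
Geometric series: S = a(1 - r^n)/(1 - r)
a = 7, r = -3, n = 5
S = 7(1+243)/4 = 427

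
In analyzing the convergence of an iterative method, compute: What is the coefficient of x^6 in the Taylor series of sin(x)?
sin(x) has only odd powers. Coefficient of x^6=0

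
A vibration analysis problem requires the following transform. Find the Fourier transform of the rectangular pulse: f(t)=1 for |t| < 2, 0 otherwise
F(omega) = integral from -2 to 2 of e^(-j * omega * t) dt
= 2 * sin(2 * omega)/omega = 4 * sinc(2 * omega/pi)

Answer: 2 * sin(2 * omega)/omega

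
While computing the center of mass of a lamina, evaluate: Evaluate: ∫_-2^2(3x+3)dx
Step 1: Find antiderivative F(x) = (3/2)x^2+3x
Step 2: F(2) - F(-2) = 12 - (0) = 12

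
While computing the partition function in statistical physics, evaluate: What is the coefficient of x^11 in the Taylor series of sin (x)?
sin(x)=Σ (-1)^k x^(2k+1)/(2k+1)!
For x^11: (-1)^5/11!=-1/39916800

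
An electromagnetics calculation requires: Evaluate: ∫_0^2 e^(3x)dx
Antiderivative: (1/3)e^(3x)
Evaluate: (1/3)(e^6-1)

Answer: (e^6-1)/3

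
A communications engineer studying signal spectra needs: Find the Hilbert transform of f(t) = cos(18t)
The Hilbert transform shifts each frequency component by -pi/2.
H{cos(wt)}=sin(wt)
With w=18: H{cos(18t)}=sin(18t)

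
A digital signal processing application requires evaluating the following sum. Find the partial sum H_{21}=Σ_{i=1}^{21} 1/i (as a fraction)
H_21 = 1 + 1/2 + 1/3 + ... + 1/21
= 18858053/5173168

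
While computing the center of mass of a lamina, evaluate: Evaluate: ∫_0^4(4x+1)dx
Step 1: Find antiderivative F(x) = 2x^2 + x
Step 2: F(4) - F(0) = 36 - (0) = 36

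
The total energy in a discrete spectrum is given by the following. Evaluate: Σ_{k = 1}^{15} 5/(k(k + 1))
Partial fractions: 5/(k(k+1)) = 5/k - 5/(k+1)
Telescoping sum: 5(1-1/16) = 5·15/16

Answer: 75/16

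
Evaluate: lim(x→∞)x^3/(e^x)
Apply L'Hôpital 3 times (∞/∞ each time):
Eventually get 3!/(e^x) → 0

Answer: 0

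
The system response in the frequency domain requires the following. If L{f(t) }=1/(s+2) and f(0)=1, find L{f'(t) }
L{f'(t)} = s·F(s) - f(0) = s/(s+2)-1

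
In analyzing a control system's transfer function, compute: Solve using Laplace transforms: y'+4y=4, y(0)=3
Take L of both sides: sY(s) - 3 + 4Y(s) = 4/s
Y(s)(s + 4) = 4/s + 3
Y(s) = 4/(s(s + 4)) + 3/(s + 4)
Partial fractions: 4/(s(s + 4)) = 1/s - 1/(s + 4)
So Y(s) = 1/s + 2/(s + 4)
Inverse transform (L^(-1){1/s} = 1, L^(-1){1/(s + 4)} = e^(-4t)):

Answer: y(t) = 1 + 2·e^(-4t)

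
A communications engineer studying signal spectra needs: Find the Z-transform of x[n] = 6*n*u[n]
Z{n * u[n]} = z/(z-1)^2
By linearity: Z{6 * n * u[n]} = 6z/(z-1)^2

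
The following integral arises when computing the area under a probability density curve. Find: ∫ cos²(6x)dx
Using identity cos²(u)=(1 + cos(2u))/2:
∫ (1 + cos(12x))/2 dx=x/2 + sin(12x)/24 + C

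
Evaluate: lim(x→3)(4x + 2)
Polynomial is continuous, so substitute x=3:
4·3+2=14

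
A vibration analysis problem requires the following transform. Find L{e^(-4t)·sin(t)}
First shifting: L{e^(at)f(t)}=F(s-a)
L{sin(t)}=1/(s²+1)
Shift: 1/((s+4)²+1)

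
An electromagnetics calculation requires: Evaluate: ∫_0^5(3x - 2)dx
Step 1: Find antiderivative F(x)=(3/2)x^2-2x
Step 2: F(5) - F(0)=55/2 - (0)=55/2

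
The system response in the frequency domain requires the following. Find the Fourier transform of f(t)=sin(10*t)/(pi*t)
sin(W*t)/(pi*t)=(W/pi)*sinc(W*t/pi) is the impulse response of the ideal low-pass filter with cutoff W (here W=10).
Its Fourier transform is a rectangular function:
F(omega)=1 for |omega| < 10, 0 otherwise

Answer: rect(omega/20) [i.e., 1 for |omega| < 10, 0 otherwise]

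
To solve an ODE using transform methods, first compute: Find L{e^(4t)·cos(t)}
First shifting: L{e^(at)f(t)}=F(s-a)
L{cos(t)}=s/(s²+1)
Shift: (s-4)/((s-4)²+1)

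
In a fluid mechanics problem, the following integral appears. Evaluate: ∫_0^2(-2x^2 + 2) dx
Step 1: Find antiderivative F(x) = (-2/3)x^3+2x
Step 2: F(2) - F(0) = -4/3 - (0) = -4/3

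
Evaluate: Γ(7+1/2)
Γ(n + 1/2) = (2n)!√π/(4^n·n!)
= 87178291200√π/(16384·5040) = (135135/128)·√π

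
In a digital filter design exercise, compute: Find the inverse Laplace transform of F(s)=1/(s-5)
L^(-1){1/(s-a)} = c·e^(at)
Here a = 5, c = 1

Answer: e^(5t)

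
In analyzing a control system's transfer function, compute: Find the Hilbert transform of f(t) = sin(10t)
The Hilbert transform shifts each frequency component by -pi/2.
H{sin(wt)} = -cos(wt)
With w = 10: H{sin(10t)} = -cos(10t)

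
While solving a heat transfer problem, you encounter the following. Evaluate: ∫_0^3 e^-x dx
Antiderivative: -e^-x
Evaluate: -(e^-3 - 1)

Answer: (e^-3 - 1)/(-1)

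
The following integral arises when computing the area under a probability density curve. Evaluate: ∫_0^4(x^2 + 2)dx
Step 1: Find antiderivative F(x) = (1/3)x^3 + 2x
Step 2: F(4) - F(0) = 88/3 - (0) = 88/3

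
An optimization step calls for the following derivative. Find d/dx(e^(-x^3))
Chain rule: d/dx[e^u] = e^u · u' where u = -x^3
u' = -3x^2

Answer: -3x^2·e^(-x^3)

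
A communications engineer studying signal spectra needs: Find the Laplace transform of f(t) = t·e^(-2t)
L{t·e^(at)} = 1/(s-a)²
L{t·e^(-2t)} = 1/(s+2)²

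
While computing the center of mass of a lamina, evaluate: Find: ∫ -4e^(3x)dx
Since d/dx[e^(3x)] = 3e^(3x), we get -4/3 e^(3x)+C

Answer: (-4/3)e^(3x)+C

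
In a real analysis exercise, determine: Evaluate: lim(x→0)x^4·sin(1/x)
Squeeze theorem: -|x^4| ≤ x^4·sin(1/x) ≤ |x^4|
Since x^4 → 0 as x → 0, by squeeze theorem the limit is 0

Answer: 0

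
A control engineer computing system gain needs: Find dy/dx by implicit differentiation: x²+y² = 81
Differentiate both sides: 2x + 2y·(dy/dx)=0
Solve: dy/dx=-2x/(2y)=-x/y

Answer: dy/dx=-x/y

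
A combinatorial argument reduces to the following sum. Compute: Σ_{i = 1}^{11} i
Using formula: Σ i^1=n(n + 1)/2=11·12/2=66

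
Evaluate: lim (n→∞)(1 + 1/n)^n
This is the definition of e^1: lim(1+1/n)^n = e^1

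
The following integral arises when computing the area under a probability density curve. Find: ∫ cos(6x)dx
Using substitution u=6x: ∫ cos(u) du/6=sin(u)/6 + C

Answer: (1/6)sin(6x) + C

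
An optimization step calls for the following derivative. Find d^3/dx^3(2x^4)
Apply power rule 3 times:
d^1: 8x^3
d^2: 24x^2
d^3: 48x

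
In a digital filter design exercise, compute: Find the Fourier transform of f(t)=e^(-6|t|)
Using the standard pair: F{e^(-a|t|)}=2a/(a^2 + omega^2)
With a=6: F(omega)=12/(36 + omega^2)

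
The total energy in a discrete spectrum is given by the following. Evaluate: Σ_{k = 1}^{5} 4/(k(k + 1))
Partial fractions: 4/(k(k+1)) = 4/k - 4/(k+1)
Telescoping sum: 4(1-1/6) = 4·5/6

Answer: 10/3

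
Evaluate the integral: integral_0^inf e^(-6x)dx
integral_0^inf e^(-6x) dx = [-1/6*e^(-6x)]_0^inf
= 0 - (-1/6) = 1/6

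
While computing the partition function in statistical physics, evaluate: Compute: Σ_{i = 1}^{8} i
Using formula: Σ i^1 = n(n + 1)/2 = 8·9/2 = 36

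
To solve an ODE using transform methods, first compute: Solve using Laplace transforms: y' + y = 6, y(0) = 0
Take L of both sides: sY(s) - 0 + Y(s)=6/s
Y(s)(s + 1)=6/s + 0
Y(s)=6/(s(s + 1)) + 0/(s + 1)
Partial fractions: 6/(s(s + 1))=6/s - 6/(s + 1)
So Y(s)=6/s - 6/(s + 1)
Inverse transform (L^(-1){1/s}=1, L^(-1){1/(s + 1)}=e^(-t)):

Answer: y(t)=6 - 6·e^(-t)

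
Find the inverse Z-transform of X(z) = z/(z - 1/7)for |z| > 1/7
Standard pair: z/(z-a) <-> a^n*u[n] for causal signals
With a=1/7: x[n]=(1/7)^n*u[n]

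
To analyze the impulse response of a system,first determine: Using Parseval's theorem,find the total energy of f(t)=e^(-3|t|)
Parseval's theorem: E = integral |f(t)|^2 dt = (1/2pi) integral |F(omega)|^2 domega
E = integral_{-inf}^{inf} e^(-6|t|) dt = 2*integral_0^inf e^(-6t) dt = 2/(2*3) = 1/3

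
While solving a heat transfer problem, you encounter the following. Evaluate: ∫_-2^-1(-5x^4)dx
Step 1: Find antiderivative F(x) = -x^5
Step 2: F(-1) - F(-2) = 1 - (32) = -31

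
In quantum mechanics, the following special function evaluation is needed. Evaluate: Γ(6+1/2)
Γ(n+1/2) = (2n)!√π/(4^n·n!)
= 479001600√π/(4096·720) = (10395/64)·√π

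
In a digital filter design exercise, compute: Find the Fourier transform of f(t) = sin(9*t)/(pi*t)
sin(W * t)/(pi * t) = (W/pi) * sinc(W * t/pi) is the impulse response of the ideal low-pass filter with cutoff W (here W = 9).
Its Fourier transform is a rectangular function:
F(omega) = 1 for |omega| < 9, 0 otherwise

Answer: rect(omega/18) [i.e., 1 for |omega| < 9, 0 otherwise]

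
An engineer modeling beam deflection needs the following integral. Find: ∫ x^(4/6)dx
Power rule: ∫ x^(2/3) dx = x^(5/3)/(5/3)+C

Answer: (3/5)·x^(5/3)+C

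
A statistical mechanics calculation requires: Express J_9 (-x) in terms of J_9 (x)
For integer n: J_n(-x) = (-1)^n J_n(x)
With n = 9: J_9(-x) = (-1)^9 J_9(x) = -J_9(x)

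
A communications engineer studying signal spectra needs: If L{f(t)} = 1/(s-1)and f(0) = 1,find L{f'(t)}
L{f'(t)}=s·F(s) - f(0)=s/(s-1)-1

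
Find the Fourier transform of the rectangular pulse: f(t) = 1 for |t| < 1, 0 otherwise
F(omega)=integral from -1 to 1 of e^(-j * omega * t) dt
=2 * sin(1 * omega)/omega=2 * sinc(1 * omega/pi)

Answer: 2 * sin(1 * omega)/omega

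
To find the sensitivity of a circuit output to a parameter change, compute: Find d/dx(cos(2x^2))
Chain rule: d/dx[cos(u)]=-sin(u)·u' where u=2x^2
u'=4x

Answer: -4x·sin(2x^2)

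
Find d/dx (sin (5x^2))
Chain rule: d/dx[sin(u)] = cos(u)·u' where u = 5x^2
u' = 10x

Answer: 10x·cos(5x^2)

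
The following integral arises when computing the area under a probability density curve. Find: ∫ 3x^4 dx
Using power rule: ∫ 3x^4 dx = 3/5 x^5 + C = (3/5)x^5 + C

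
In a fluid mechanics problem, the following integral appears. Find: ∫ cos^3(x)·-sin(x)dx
Let u = cos(x), du = -sin(x) dx
∫ u^3 du = u^4/4+C

Answer: cos^4(x)/4+C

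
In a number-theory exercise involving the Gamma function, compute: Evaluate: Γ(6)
Γ(n) = (n-1)! for positive integers
Γ(6) = 5! = 120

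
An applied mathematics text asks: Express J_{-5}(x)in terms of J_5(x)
For integer n: J_{-n}(x) = (-1)^n J_n(x)
With n = 5: J_{-5}(x) = (-1)^5 J_5(x) = -J_5(x)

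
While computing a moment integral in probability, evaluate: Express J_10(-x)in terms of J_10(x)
For integer n: J_n(-x) = (-1)^n J_n(x)
With n = 10: J_10(-x) = (-1)^10 J_10(x) = J_10(x)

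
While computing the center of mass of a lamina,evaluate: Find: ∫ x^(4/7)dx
Power rule: ∫ x^(4/7) dx=x^(11/7)/(11/7) + C

Answer: (7/11)·x^(11/7) + C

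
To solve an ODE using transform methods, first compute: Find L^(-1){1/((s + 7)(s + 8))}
Partial fractions: 1/((s + 7)(s + 8))=A/(s + 7) + B/(s + 8)
Cover-up: A=1/(s + 8)|_{s=-7}=1; B=1/(s + 7)|_{s=-8}=-1
L^(-1)=e^(-7t) - e^(-8t)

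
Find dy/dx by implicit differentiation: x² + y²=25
Differentiate both sides: 2x + 2y·(dy/dx) = 0
Solve: dy/dx = -2x/(2y) = -x/y

Answer: dy/dx = -x/y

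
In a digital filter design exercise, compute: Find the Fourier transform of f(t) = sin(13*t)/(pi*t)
sin(W*t)/(pi*t) = (W/pi)*sinc(W*t/pi) is the impulse response of the ideal low-pass filter with cutoff W (here W = 13).
Its Fourier transform is a rectangular function:
F(omega) = 1 for |omega| < 13, 0 otherwise

Answer: rect(omega/26) [i.e., 1 for |omega| < 13, 0 otherwise]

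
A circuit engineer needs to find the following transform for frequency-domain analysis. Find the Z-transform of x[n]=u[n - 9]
Using the time-shift property: Z{u[n-9]}=z^(-9) * z/(z-1)
=z^(-8)/(z-1)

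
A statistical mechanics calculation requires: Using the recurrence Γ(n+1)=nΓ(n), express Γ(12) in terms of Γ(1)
Γ(12) = 11Γ(11) = 11·10Γ(10) = ... = 11!·Γ(1) = 39916800·Γ(1)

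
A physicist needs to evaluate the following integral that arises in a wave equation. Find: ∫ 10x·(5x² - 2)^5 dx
Let u = 5x² - 2, du = 10x dx
∫ u^5 du = u^6/6 + C

Answer: (5x² - 2)^6/6 + C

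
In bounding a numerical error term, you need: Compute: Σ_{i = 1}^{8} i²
Using formula: Σ i^2=n(n + 1)(2n + 1)/6=8·9·17/6=204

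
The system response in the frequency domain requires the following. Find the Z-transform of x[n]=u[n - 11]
Using the time-shift property: Z{u[n-11]}=z^(-11)*z/(z-1)
=z^(-10)/(z-1)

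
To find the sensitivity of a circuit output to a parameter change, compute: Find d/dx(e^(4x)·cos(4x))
Product rule: (fg)' = f'g+fg'
f = e^(4x), f' = 4·e^(4x)
g = cos(4x), g' = -4·sin(4x)

Answer: 4·e^(4x)·cos(4x)-4·e^(4x)·sin(4x)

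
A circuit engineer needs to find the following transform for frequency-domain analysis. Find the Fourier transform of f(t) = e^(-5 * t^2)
The Fourier transform of a Gaussian e^(-a*t^2) is sqrt(pi/a)*e^(-omega^2/(4a)).
With a=5: F(omega)=sqrt(pi/5)*e^(-omega^2/20)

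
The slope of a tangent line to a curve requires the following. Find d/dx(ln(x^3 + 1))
Chain rule: d/dx[ln(u)]=u'/u where u=x^3 + 1
u'=3x^2

Answer: (3x^2)/(x^3 + 1)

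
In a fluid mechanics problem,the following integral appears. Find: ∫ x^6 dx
Using power rule: ∫ x^6 dx = 1/7 x^7+C = (1/7)x^7+C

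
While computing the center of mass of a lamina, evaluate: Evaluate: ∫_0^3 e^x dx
Antiderivative: e^x
Evaluate: (e^3 - 1)

Answer: e^3 - 1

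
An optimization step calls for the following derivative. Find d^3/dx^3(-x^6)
Apply power rule 3 times:
d^1: -6x^5
d^2: -30x^4
d^3: -120x^3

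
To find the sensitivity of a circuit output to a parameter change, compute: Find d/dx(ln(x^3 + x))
Chain rule: d/dx[ln(u)] = u'/u where u = x^3+x
u' = 3x^2+1

Answer: (3x^2+1)/(x^3+x)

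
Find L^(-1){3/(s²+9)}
L^(-1){w/(s² + w²)}=sin(wt)
Here w=3

Answer: sin(3t)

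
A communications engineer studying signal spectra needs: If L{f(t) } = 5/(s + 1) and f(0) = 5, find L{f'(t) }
L{f'(t)}=s·F(s) - f(0)=5s/(s+1)-5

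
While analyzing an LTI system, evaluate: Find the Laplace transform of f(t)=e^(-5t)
L{e^(at)}=1/(s-a)
L{e^(-5t)}=1/(s + 5)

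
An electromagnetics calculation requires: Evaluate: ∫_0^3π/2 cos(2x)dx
Antiderivative: sin(2x)/2
Evaluate at bounds: [sin(2·3π/2)/2] - [sin(2·0)/2]
= ((0) - (0))/2 = 0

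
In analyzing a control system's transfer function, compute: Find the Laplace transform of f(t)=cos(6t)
L{cos(wt)}=s/(s² + w²)
L{cos(6t)}=s/(s² + 36)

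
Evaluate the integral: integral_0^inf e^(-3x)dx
integral_0^inf e^(-3x) dx=[-1/3 * e^(-3x)]_0^inf
=0 - (-1/3)=1/3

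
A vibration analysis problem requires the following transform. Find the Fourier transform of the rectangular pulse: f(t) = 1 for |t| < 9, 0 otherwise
F(omega) = integral from -9 to 9 of e^(-j*omega*t) dt
= 2*sin(9*omega)/omega = 18*sinc(9*omega/pi)

Answer: 2*sin(9*omega)/omega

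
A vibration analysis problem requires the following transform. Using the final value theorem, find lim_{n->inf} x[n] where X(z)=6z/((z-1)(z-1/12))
Final value theorem: lim x[n] = lim_{z->1} (z-1)*X(z)
(z-1)*X(z) = 6z/(z-1/12)
As z->1: 6/(1-1/12) = 6/(11/12) = 72/11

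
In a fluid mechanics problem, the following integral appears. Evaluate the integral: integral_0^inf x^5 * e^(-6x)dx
This is a Gamma integral. Substitute u = 6x (du = 6 dx):
integral_0^inf x^5*e^(-6x) dx = (1/6^6) integral_0^inf u^5*e^(-u) du
= Gamma(6)/6^6 = 5!/6^6 = 120/46656

Answer: 5/1944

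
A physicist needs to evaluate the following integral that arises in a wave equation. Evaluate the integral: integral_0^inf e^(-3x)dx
integral_0^inf e^(-3x) dx = [-1/3*e^(-3x)]_0^inf
= 0 - (-1/3) = 1/3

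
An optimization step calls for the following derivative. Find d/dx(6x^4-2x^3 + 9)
Power rule: d/dx(ax^n) = n·a·x^(n-1)
Term by term: 24·x^3 - 6·x^2

Answer: 24x^3 - 6x^2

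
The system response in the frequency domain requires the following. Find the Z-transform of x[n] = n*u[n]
Standard pair: Z{n*u[n]}=z/(z-1)^2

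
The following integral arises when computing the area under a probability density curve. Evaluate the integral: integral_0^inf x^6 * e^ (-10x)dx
This is a Gamma integral. Substitute u=10x (du=10 dx):
integral_0^inf x^6*e^(-10x) dx=(1/10^7) integral_0^inf u^6*e^(-u) du
=Gamma(7)/10^7=6!/10^7=720/10000000

Answer: 9/125000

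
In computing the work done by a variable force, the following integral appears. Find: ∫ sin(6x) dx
Using substitution u = 6x: ∫ sin(u) du/6 = -cos(u)/6 + C

Answer: (-1/6)cos(6x) + C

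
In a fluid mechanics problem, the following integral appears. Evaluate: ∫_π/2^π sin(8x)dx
Antiderivative: -cos(8x)/8
Evaluate at bounds: [-cos(8·π)/8] - [-cos(8·π/2)/8]
=(-(1)+(1))/8=0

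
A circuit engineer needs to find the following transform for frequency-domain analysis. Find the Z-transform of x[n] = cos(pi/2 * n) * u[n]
Z{cos(w0*n)*u[n]} = z(z - cos(w0))/(z^2 - 2z*cos(w0) + 1)
With w0 = pi/2: X(z) = z(z - cos(pi/2))/(z^2 - 2z*cos(pi/2) + 1)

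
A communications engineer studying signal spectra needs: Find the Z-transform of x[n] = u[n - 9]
Using the time-shift property: Z{u[n-9]}=z^(-9) * z/(z-1)
=z^(-8)/(z-1)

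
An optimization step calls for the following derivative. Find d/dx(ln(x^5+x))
Chain rule: d/dx[ln(u)]=u'/u where u=x^5+x
u'=5x^4+1

Answer: (5x^4+1)/(x^5+x)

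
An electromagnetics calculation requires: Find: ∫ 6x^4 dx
Using power rule: ∫ 6x^4 dx=6/5 x^5 + C=(6/5)x^5 + C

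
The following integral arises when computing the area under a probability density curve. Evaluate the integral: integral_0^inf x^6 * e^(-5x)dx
This is a Gamma integral. Substitute u=5x (du=5 dx):
integral_0^inf x^6*e^(-5x) dx=(1/5^7) integral_0^inf u^6*e^(-u) du
=Gamma(7)/5^7=6!/5^7=720/78125

Answer: 144/15625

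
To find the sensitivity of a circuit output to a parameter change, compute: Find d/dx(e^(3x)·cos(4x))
Product rule: (fg)' = f'g+fg'
f = e^(3x), f' = 3·e^(3x)
g = cos(4x), g' = -4·sin(4x)

Answer: 3·e^(3x)·cos(4x)-4·e^(3x)·sin(4x)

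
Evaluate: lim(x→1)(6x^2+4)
Polynomial is continuous, so substitute x=1:
6·1^2 + 4=10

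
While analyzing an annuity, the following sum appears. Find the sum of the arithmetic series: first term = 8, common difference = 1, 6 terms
Last term: a_n = 8+(6-1)·1 = 13
Sum = n(a_1+a_n)/2 = 6(8+13)/2 = 63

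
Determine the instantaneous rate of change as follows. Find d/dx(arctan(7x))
d/dx[arctan(u)]=u'/(1+u²), u=7x, u'=7

Answer: 7/(1+49x²)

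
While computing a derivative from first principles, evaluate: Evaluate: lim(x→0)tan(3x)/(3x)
tan(u) ≈ u for small u:
tan(3x)/(3x) ≈ 3x/(3x)=3/3

Answer: 1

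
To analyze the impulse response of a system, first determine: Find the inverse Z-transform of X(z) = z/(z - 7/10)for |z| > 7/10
Standard pair: z/(z-a) <-> a^n*u[n] for causal signals
With a=7/10: x[n]=(7/10)^n*u[n]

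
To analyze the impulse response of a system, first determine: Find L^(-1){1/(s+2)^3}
L^(-1){1/(s-a)^n} = t^(n-1)·e^(at)/(n-1)!
Here a = -2, n = 3: t^2·e^(-2t)/2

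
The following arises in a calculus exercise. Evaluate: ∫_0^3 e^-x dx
Antiderivative: -e^-x
Evaluate: -(e^-3 - 1)

Answer: (e^-3 - 1)/(-1)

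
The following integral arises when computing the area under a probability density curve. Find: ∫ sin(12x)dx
Using substitution u = 12x: ∫ sin(u) du/12 = -cos(u)/12+C

Answer: (-1/12)cos(12x)+C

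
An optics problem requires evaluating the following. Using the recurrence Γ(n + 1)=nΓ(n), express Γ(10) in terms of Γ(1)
Γ(10) = 9Γ(9) = 9·8Γ(8) = ... = 9!·Γ(1) = 362880·Γ(1)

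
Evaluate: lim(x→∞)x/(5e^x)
Apply L'Hôpital 1 times (∞/∞ each time):
Eventually get 1!/(5e^x) → 0

Answer: 0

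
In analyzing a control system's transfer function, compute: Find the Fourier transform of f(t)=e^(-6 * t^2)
The Fourier transform of a Gaussian e^(-a * t^2) is sqrt(pi/a) * e^(-omega^2/(4a)).
With a = 6: F(omega) = sqrt(pi/6) * e^(-omega^2/24)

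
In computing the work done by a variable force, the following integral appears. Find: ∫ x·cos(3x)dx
By parts: u = x, dv = cos(3x) dx
du = dx, v = sin(3x)/3
= x·sin(3x)/3 + cos(3x)/3² + C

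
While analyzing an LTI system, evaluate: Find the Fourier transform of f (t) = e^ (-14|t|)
Using the standard pair: F{e^(-a|t|)}=2a/(a^2+omega^2)
With a=14: F(omega)=28/(196+omega^2)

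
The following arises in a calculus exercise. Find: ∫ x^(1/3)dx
Power rule: ∫ x^(1/3) dx = x^(4/3)/(4/3)+C

Answer: (3/4)·x^(4/3)+C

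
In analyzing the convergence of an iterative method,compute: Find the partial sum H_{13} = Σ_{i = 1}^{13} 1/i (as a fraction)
H_13 = 1+1/2+1/3+...+1/13
= 1145993/360360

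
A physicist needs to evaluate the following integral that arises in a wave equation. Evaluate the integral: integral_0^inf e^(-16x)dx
integral_0^inf e^(-16x) dx = [-1/16*e^(-16x)]_0^inf
= 0 - (-1/16) = 1/16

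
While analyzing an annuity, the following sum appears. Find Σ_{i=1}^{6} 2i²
= 2·n(n + 1)(2n + 1)/6 = 2·6·7·13/6 = 182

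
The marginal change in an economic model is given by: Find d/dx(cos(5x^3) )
Chain rule: d/dx[cos(u)]=-sin(u)·u' where u=5x^3
u'=15x^2

Answer: -15x^2·sin(5x^3)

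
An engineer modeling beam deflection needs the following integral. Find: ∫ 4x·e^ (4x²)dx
Let u = 4x², du = 8x dx
∫ (1/2)e^u du = e^u/2 + C

Answer: e^(4x²)/2 + C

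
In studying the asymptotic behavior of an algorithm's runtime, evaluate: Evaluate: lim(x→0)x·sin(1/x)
Squeeze theorem: -|x| ≤ x·sin(1/x) ≤ |x|
Since x → 0 as x → 0, by squeeze theorem the limit is 0

Answer: 0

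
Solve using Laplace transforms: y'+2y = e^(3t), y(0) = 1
Take L: sY - 1+2Y=1/(s-3)
Y(s+2)=1/(s-3)+1
Y=1/((s-3)(s+2))+1/(s+2)
Partial fractions: 1/((s-3)(s+2))=(1/5)/(s-3) - (1/5)/(s+2)
So Y=(1/5)/(s-3)+(4/5)/(s+2)
Inverse Laplace transform (L^(-1){1/(s-3)}=e^(3t), L^(-1){1/(s+2)}=e^(-2t)):

Answer: y(t)=(1/5)·e^(3t)+(4/5)·e^(-2t)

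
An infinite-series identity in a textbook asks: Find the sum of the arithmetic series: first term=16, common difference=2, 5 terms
Last term: a_n=16 + (5 - 1)·2=24
Sum=n(a_1 + a_n)/2=5(16 + 24)/2=100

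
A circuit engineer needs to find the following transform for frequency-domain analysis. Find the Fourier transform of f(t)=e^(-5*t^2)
The Fourier transform of a Gaussian e^(-a*t^2) is sqrt(pi/a)*e^(-omega^2/(4a)).
With a = 5: F(omega) = sqrt(pi/5)*e^(-omega^2/20)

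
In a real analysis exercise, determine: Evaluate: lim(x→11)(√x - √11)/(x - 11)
Multiply by conjugate (√x+√11)/(√x+√11):
= (x - 11)/((x - 11)(√x+√11)) = 1/(√x+√11)
As x → 11: 1/(2√11)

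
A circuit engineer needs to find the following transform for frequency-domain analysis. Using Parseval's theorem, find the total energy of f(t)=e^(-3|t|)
Parseval's theorem: E = integral |f(t)|^2 dt = (1/2pi) integral |F(omega)|^2 domega
E = integral_{-inf}^{inf} e^(-6|t|) dt = 2 * integral_0^inf e^(-6t) dt = 2/(2 * 3) = 1/3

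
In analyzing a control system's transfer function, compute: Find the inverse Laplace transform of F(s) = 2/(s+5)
L^(-1){2/(s-a)}=c·e^(at)
Here a=-5, c=2

Answer: 2e^(-5t)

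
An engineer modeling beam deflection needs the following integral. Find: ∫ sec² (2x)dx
Since d/dx[tan(2x)] = 2sec²(2x), integral = tan(2x)/2+C

Answer: (1/2)tan(2x)+C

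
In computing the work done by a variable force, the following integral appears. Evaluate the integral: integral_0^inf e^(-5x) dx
integral_0^inf e^(-5x) dx = [-1/5*e^(-5x)]_0^inf
= 0 - (-1/5) = 1/5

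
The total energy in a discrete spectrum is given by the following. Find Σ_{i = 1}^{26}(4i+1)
=4·Σ i+1·26=4·351+26=1430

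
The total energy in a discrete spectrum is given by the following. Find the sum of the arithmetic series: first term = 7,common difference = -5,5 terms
Last term: a_n = 7+(5-1)·-5 = -13
Sum = n(a_1+a_n)/2 = 5(7+(-13))/2 = -15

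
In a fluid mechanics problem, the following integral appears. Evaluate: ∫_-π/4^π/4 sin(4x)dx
Antiderivative: -cos(4x)/4
Evaluate at bounds: [-cos(4·π/4)/4] - [-cos(4·-π/4)/4]
= (-(-1)+(-1))/4 = 0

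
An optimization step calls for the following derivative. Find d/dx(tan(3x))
Chain rule: d/dx[tan(u)] = sec²(u)·u' where u = 3x
u' = 3

Answer: 3·sec²(3x)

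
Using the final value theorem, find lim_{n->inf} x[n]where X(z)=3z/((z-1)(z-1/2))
Final value theorem: lim x[n] = lim_{z->1} (z-1) * X(z)
(z-1) * X(z) = 3z/(z-1/2)
As z->1: 3/(1-1/2) = 3/(1/2) = 6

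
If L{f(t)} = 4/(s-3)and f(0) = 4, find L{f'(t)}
L{f'(t)} = s·F(s) - f(0) = 4s/(s-3)-4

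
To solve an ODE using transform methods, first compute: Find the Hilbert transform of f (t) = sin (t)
The Hilbert transform shifts each frequency component by -pi/2.
H{sin(wt)} = -cos(wt)
With w = 1: H{sin(t)} = -cos(t)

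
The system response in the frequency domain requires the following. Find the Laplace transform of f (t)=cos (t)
L{cos(wt)} = s/(s²+w²)
L{cos(t)} = s/(s²+1)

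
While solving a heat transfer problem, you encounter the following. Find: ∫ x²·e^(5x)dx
Integration by parts twice:
First: u=x², dv=e^(5x) dx => x²e^(5x)/5 - (2/5)∫ xe^(5x) dx
Second (∫ xe^(5x) dx): xe^(5x)/5 - e^(5x)/25
Combining: e^(5x)(x²/5 - 2x/25 + 2/125) + C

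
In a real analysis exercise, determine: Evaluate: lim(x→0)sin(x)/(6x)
L'Hôpital (0/0): lim cos(x)/6=1/6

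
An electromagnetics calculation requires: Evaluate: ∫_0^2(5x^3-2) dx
Step 1: Find antiderivative F(x) = (5/4)x^4-2x
Step 2: F(2) - F(0) = 16 - (0) = 16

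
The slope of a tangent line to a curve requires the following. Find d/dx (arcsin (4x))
d/dx[arcsin(u)] = u'/√(1-u²), u = 4x, u' = 4

Answer: 4/√(1 - 16x²)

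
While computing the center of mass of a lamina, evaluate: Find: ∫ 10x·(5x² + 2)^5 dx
Let u = 5x² + 2, du = 10x dx
∫ u^5 du = u^6/6 + C

Answer: (5x² + 2)^6/6 + C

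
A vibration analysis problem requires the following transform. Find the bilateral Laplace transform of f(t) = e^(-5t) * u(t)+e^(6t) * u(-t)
For e^(-5t)*u(t): L = 1/(s+5), Re(s) > -5
For e^(6t)*u(-t): L = -1/(s-6), Re(s) < 6
Combined: F(s) = 1/(s+5)-1/(s-6), -5 < Re(s) < 6

Answer: 1/(s+5)-1/(s-6), ROC: -5 < Re(s) < 6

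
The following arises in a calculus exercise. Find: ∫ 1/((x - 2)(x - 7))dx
Partial fractions: 1/((x-2)(x-7)) = A/(x-2)+B/(x-7)
A = -1/5, B = 1/5
∫ [-1/5· 1/(x-2)+1/5· 1/(x-7)] dx
= (1/5)[ln|x-7| - ln|x-2|]+C

Answer: (1/5)·ln|(x-7)/(x-2)|+C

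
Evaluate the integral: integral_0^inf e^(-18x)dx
integral_0^inf e^(-18x) dx=[-1/18 * e^(-18x)]_0^inf
=0 - (-1/18)=1/18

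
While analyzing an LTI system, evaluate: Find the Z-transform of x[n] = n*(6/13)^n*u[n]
Using the property Z{n*a^n*u[n]}=az/(z-a)^2
With a=6/13: X(z)=(6/13)z/(z - 6/13)^2, |z| > 6/13

Answer: (6/13)z/(z - 6/13)^2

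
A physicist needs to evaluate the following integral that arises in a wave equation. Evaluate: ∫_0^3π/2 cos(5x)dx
Antiderivative: sin(5x)/5
Evaluate at bounds: [sin(5·3π/2)/5] - [sin(5·0)/5]
=((-1) - (0))/5=-1/5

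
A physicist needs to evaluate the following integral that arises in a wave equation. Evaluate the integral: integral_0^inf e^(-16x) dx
integral_0^inf e^(-16x) dx = [-1/16 * e^(-16x)]_0^inf
= 0 - (-1/16) = 1/16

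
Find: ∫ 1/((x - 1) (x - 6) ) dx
Partial fractions: 1/((x-1)(x-6)) = A/(x-1) + B/(x-6)
A = -1/5, B = 1/5
∫ [-1/5· 1/(x-1) + 1/5· 1/(x-6)] dx
= (1/5)[ln|x-6| - ln|x-1|] + C

Answer: (1/5)·ln|(x-6)/(x-1)| + C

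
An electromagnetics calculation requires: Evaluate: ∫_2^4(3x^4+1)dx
Step 1: Find antiderivative F(x) = (3/5)x^5+x
Step 2: F(4) - F(2) = 3092/5 - (106/5) = 2986/5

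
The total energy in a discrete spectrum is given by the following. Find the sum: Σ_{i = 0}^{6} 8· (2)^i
Geometric series: S = a(1 - r^n)/(1 - r)
a = 8, r = 2, n = 7
S = 8(1-128)/-1 = 1016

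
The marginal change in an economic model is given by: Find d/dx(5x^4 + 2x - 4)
Power rule: d/dx(ax^n) = n·a·x^(n-1)
Term by term: 20·x^3+2

Answer: 20x^3+2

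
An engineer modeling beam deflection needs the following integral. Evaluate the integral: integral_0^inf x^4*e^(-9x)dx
This is a Gamma integral. Substitute u=9x (du=9 dx):
integral_0^inf x^4 * e^(-9x) dx=(1/9^5) integral_0^inf u^4 * e^(-u) du
=Gamma(5)/9^5=4!/9^5=24/59049

Answer: 8/19683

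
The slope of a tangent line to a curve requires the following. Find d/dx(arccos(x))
d/dx[arccos(u)]=-u'/√(1-u²), u=x, u'=1

Answer: -1/√(1-x²)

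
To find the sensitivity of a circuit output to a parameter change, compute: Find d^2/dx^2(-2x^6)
Apply power rule 2 times:
d^1: -12x^5
d^2: -60x^4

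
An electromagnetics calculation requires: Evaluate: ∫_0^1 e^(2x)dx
Antiderivative: (1/2)e^(2x)
Evaluate: (1/2)(e^2-1)

Answer: (e^2-1)/2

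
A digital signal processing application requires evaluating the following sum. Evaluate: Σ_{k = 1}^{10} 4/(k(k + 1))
Partial fractions: 4/(k(k + 1)) = 4/k - 4/(k + 1)
Telescoping sum: 4(1 - 1/11) = 4·10/11

Answer: 40/11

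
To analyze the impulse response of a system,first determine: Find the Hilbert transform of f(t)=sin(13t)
The Hilbert transform shifts each frequency component by -pi/2.
H{sin(wt)}=-cos(wt)
With w=13: H{sin(13t)}=-cos(13t)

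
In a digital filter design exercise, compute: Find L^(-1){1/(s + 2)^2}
L^(-1){1/(s-a)^n} = t^(n-1)·e^(at)/(n-1)!
Here a = -2, n = 2: t^1·e^(-2t)/1

Answer: t·e^(-2t)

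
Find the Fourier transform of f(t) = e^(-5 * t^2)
The Fourier transform of a Gaussian e^(-a * t^2) is sqrt(pi/a) * e^(-omega^2/(4a)).
With a=5: F(omega)=sqrt(pi/5) * e^(-omega^2/20)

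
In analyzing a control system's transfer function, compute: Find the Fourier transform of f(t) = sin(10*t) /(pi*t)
sin(W*t)/(pi*t)=(W/pi)*sinc(W*t/pi) is the impulse response of the ideal low-pass filter with cutoff W (here W=10).
Its Fourier transform is a rectangular function:
F(omega)=1 for |omega| < 10, 0 otherwise

Answer: rect(omega/20) [i.e., 1 for |omega| < 10, 0 otherwise]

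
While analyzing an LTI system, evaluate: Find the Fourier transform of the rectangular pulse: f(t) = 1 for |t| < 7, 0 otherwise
F(omega) = integral from -7 to 7 of e^(-j * omega * t) dt
= 2 * sin(7 * omega)/omega = 14 * sinc(7 * omega/pi)

Answer: 2 * sin(7 * omega)/omega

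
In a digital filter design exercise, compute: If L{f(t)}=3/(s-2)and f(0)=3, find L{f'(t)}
L{f'(t)}=s·F(s) - f(0)=3s/(s-2)-3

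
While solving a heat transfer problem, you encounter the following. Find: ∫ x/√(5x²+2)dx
Let u = 5x² + 2, du = 10x dx
∫ (1/10)·u^(-1/2) du = √u/5 + C

Answer: √(5x² + 2)/5 + C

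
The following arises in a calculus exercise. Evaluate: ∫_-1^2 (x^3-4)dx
Step 1: Find antiderivative F(x)=(1/4)x^4-4x
Step 2: F(2) - F(-1)=-4 - (17/4)=-33/4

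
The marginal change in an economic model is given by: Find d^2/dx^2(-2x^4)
Apply power rule 2 times:
d^1: -8x^3
d^2: -24x^2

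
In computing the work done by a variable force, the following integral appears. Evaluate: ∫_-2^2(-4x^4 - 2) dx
Step 1: Find antiderivative F(x)=(-4/5)x^5-2x
Step 2: F(2) - F(-2)=-148/5 - (148/5)=-296/5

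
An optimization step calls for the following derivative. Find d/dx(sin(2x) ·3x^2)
Product rule: (fg)' = f'g+fg'
f = sin(2x), f' = 2·cos(2x)
g = 3x^2, g' = 6x

Answer: 6·cos(2x)·x^2+6·sin(2x)·x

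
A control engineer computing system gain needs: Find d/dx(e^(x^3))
Chain rule: d/dx[e^u] = e^u · u' where u = x^3
u' = 3x^2

Answer: 3x^2·e^(x^3)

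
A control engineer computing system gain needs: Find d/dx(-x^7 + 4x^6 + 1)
Power rule: d/dx(ax^n)=n·a·x^(n-1)
Term by term: -7·x^6+24·x^5

Answer: -7x^6+24x^5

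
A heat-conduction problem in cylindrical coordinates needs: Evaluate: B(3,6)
B(x,y) = Γ(x)Γ(y)/Γ(x + y) = (x-1)!(y-1)!/(x + y-1)!
B(3,6) = 2!·5!/8! = 1/168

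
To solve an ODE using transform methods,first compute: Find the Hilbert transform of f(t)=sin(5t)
The Hilbert transform shifts each frequency component by -pi/2.
H{sin(wt)}=-cos(wt)
With w=5: H{sin(5t)}=-cos(5t)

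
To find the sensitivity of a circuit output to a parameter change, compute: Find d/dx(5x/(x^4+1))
Quotient rule: (f/g)' = (f'g - fg')/g²
f = 5x, f' = 5
g = x^4+1, g' = 4x^3

Answer: (5·(x^4+1)-20x^4)/(x^4+1)²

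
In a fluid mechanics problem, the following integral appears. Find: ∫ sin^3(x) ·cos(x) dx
Let u=sin(x), du=cos(x) dx
∫ u^3 du=u^4/4+C

Answer: sin^4(x)/4+C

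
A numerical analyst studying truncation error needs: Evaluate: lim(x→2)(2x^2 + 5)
Polynomial is continuous, so substitute x=2:
2·2^2+5=13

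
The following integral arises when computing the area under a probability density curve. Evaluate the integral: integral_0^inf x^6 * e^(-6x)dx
This is a Gamma integral. Substitute u = 6x (du = 6 dx):
integral_0^inf x^6 * e^(-6x) dx = (1/6^7) integral_0^inf u^6 * e^(-u) du
= Gamma(7)/6^7 = 6!/6^7 = 720/279936

Answer: 5/1944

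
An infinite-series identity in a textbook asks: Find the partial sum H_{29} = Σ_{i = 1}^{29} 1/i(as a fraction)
H_29=1+1/2+1/3+...+1/29
=9227046511387/2329089562800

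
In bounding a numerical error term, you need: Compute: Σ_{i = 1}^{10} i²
Using formula: Σ i^2 = n(n+1)(2n+1)/6 = 10·11·21/6 = 385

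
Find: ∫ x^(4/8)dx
Power rule: ∫ x^(1/2) dx=x^(3/2)/(3/2) + C

Answer: (2/3)·x^(3/2) + C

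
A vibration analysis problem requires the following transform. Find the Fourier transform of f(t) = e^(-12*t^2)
The Fourier transform of a Gaussian e^(-a*t^2) is sqrt(pi/a)*e^(-omega^2/(4a)).
With a=12: F(omega)=sqrt(pi/12)*e^(-omega^2/48)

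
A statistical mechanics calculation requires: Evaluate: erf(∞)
erf(∞) = 1 (the error function converges to 1)

Answer: 1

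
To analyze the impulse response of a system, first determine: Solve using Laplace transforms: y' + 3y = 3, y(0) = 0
Take L of both sides: sY(s) - 0 + 3Y(s)=3/s
Y(s)(s + 3)=3/s + 0
Y(s)=3/(s(s + 3)) + 0/(s + 3)
Partial fractions: 3/(s(s + 3))=1/s - 1/(s + 3)
So Y(s)=1/s - 1/(s + 3)
Inverse transform (L^(-1){1/s}=1, L^(-1){1/(s + 3)}=e^(-3t)):

Answer: y(t)=1 - e^(-3t)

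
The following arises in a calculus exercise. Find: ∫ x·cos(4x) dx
By parts: u=x, dv=cos(4x) dx
du=dx, v=sin(4x)/4
=x·sin(4x)/4 + cos(4x)/4² + C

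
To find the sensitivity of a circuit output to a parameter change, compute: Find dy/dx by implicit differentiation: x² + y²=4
Differentiate both sides: 2x + 2y·(dy/dx)=0
Solve: dy/dx=-2x/(2y)=-x/y

Answer: dy/dx=-x/y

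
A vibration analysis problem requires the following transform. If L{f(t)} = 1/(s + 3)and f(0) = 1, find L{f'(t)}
L{f'(t)}=s·F(s) - f(0)=s/(s+3)-1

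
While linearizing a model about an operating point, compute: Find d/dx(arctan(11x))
d/dx[arctan(u)]=u'/(1+u²), u=11x, u'=11

Answer: 11/(1+121x²)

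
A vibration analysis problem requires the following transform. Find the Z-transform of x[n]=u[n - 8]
Using the time-shift property: Z{u[n-8]} = z^(-8)*z/(z-1)
= z^(-7)/(z-1)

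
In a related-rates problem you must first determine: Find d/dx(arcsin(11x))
d/dx[arcsin(u)]=u'/√(1-u²), u=11x, u'=11

Answer: 11/√(1 - 121x²)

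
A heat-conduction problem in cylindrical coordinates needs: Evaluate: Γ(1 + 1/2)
Γ(n + 1/2)=(2n)!√π/(4^n·n!)
=2√π/(4·1)=(1/2)·√π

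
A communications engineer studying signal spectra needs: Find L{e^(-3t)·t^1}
First shifting: L{e^(at)f(t)} = F(s-a)
L{t^1} = 1/s^2
Shift s → s + 3: 1/(s + 3)^2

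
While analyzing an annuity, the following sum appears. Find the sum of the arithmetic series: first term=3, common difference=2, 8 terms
Last term: a_n=3 + (8 - 1)·2=17
Sum=n(a_1 + a_n)/2=8(3 + 17)/2=80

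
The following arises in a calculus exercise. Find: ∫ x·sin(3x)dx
By parts: u = x, dv = sin(3x) dx
du = dx, v = -cos(3x)/3
= -x·cos(3x)/3+sin(3x)/3²+C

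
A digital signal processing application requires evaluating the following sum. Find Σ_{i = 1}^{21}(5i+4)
=5·Σ i + 4·21=5·231 + 84=1239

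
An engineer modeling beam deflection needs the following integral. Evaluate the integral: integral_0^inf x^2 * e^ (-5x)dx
This is a Gamma integral. Substitute u = 5x (du = 5 dx):
integral_0^inf x^2 * e^(-5x) dx = (1/5^3) integral_0^inf u^2 * e^(-u) du
= Gamma(3)/5^3 = 2!/5^3 = 2/125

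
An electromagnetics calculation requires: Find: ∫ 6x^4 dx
Using power rule: ∫ 6x^4 dx=6/5 x^5+C=(6/5)x^5+C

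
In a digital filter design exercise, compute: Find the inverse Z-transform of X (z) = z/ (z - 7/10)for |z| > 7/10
Standard pair: z/(z-a) <-> a^n * u[n] for causal signals
With a = 7/10: x[n] = (7/10)^n * u[n]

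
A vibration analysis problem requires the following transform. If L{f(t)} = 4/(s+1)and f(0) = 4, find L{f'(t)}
L{f'(t)} = s·F(s) - f(0) = 4s/(s + 1) - 4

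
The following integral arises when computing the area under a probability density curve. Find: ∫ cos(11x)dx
Using substitution u = 11x: ∫ cos(u) du/11 = sin(u)/11 + C

Answer: (1/11)sin(11x) + C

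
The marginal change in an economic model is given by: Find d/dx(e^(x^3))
Chain rule: d/dx[e^u] = e^u · u' where u = x^3
u' = 3x^2

Answer: 3x^2·e^(x^3)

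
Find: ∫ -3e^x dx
Since d/dx[e^x]=+ e^x, we get -3e^x + C

Answer: -3e^x + C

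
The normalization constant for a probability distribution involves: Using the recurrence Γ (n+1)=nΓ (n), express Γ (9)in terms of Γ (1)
Γ(9)=8Γ(8)=8·7Γ(7)=...=8!·Γ(1)=40320·Γ(1)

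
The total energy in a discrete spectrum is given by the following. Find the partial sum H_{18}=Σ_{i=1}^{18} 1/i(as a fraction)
H_18 = 1 + 1/2 + 1/3 + ... + 1/18
= 14274301/4084080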